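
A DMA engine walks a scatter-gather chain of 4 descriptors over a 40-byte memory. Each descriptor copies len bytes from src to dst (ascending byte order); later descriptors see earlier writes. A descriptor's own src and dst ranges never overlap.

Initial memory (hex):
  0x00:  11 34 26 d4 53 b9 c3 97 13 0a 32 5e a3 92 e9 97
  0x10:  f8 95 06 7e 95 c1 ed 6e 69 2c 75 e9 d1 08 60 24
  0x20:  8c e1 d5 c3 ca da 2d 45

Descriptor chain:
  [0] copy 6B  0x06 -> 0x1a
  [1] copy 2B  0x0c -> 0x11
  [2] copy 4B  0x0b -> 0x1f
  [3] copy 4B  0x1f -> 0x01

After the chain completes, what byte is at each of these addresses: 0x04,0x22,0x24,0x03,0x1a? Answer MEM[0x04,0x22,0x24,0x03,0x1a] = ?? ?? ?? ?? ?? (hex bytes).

MEM[0x04,0x22,0x24,0x03,0x1a] = e9 e9 ca 92 c3

#0 dst[0x1a+6] := {0xc3,0x97,0x13,0x0a,0x32,0x5e}
#1 dst[0x11+2] := {0xa3,0x92}
#2 dst[0x1f+4] := {0x5e,0xa3,0x92,0xe9}
#3 dst[0x01+4] := {0x5e,0xa3,0x92,0xe9}
query mem[0x04]=0xe9, mem[0x22]=0xe9, mem[0x24]=0xca, mem[0x03]=0x92, mem[0x1a]=0xc3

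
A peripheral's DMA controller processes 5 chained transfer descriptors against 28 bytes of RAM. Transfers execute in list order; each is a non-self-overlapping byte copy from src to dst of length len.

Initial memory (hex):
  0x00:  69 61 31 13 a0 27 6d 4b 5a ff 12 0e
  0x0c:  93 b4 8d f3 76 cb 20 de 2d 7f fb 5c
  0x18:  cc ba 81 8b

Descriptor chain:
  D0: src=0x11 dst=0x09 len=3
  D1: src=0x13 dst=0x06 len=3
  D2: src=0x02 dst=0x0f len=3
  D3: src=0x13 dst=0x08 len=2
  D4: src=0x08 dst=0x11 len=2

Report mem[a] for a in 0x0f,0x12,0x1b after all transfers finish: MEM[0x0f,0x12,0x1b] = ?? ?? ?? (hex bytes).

MEM[0x0f,0x12,0x1b] = 31 2d 8b

#0 dst[0x09+3] := {0xcb,0x20,0xde}
#1 dst[0x06+3] := {0xde,0x2d,0x7f}
#2 dst[0x0f+3] := {0x31,0x13,0xa0}
#3 dst[0x08+2] := {0xde,0x2d}
#4 dst[0x11+2] := {0xde,0x2d}
query mem[0x0f]=0x31, mem[0x12]=0x2d, mem[0x1b]=0x8b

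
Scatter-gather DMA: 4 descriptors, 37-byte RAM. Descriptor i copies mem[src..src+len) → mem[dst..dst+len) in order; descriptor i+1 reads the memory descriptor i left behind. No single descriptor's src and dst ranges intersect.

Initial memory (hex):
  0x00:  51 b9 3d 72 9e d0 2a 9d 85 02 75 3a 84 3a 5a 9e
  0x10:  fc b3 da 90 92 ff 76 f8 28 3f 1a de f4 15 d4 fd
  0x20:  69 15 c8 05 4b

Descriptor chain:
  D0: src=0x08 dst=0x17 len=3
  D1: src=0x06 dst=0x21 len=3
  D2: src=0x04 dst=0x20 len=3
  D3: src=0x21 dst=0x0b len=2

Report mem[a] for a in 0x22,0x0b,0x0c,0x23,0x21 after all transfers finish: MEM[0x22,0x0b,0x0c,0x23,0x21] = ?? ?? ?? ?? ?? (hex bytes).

MEM[0x22,0x0b,0x0c,0x23,0x21] = 2a d0 2a 85 d0

D0: mem[0x17..0x19] <- [85 02 75]
D1: mem[0x21..0x23] <- [2a 9d 85]
D2: mem[0x20..0x22] <- [9e d0 2a]
D3: mem[0x0b..0x0c] <- [d0 2a]
query mem[0x22]=0x2a, mem[0x0b]=0xd0, mem[0x0c]=0x2a, mem[0x23]=0x85, mem[0x21]=0xd0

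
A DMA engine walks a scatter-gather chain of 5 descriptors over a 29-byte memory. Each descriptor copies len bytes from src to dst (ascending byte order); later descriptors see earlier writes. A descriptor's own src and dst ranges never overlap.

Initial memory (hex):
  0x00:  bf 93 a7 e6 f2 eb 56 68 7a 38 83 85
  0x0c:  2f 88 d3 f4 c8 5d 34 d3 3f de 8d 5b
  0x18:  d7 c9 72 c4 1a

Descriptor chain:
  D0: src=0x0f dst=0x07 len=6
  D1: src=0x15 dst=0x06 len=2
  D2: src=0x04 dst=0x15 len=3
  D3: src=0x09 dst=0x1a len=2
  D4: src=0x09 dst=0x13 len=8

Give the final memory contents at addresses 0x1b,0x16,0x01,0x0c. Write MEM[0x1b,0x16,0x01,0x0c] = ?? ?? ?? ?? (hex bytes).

MEM[0x1b,0x16,0x01,0x0c] = 34 3f 93 3f

  after D0: wrote 6B at 0x07 = f4c85d34d33f
  after D1: wrote 2B at 0x06 = de8d
  after D2: wrote 3B at 0x15 = f2ebde
  after D3: wrote 2B at 0x1a = 5d34
  after D4: wrote 8B at 0x13 = 5d34d33f88d3f4c8
query mem[0x1b]=0x34, mem[0x16]=0x3f, mem[0x01]=0x93, mem[0x0c]=0x3f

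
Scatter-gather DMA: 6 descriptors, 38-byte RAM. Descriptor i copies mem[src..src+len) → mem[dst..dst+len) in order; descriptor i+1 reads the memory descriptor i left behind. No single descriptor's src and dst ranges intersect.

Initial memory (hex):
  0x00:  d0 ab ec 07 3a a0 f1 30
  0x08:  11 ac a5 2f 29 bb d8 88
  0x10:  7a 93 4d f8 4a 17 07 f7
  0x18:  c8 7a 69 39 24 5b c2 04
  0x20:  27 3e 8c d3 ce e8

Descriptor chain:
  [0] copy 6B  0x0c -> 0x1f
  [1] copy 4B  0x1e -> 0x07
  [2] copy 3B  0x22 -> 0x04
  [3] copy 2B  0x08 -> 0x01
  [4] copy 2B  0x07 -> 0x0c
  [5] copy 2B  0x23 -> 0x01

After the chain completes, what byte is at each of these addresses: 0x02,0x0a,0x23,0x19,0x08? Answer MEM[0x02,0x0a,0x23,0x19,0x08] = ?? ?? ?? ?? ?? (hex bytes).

MEM[0x02,0x0a,0x23,0x19,0x08] = 93 d8 7a 7a 29

#0 dst[0x1f+6] := {0x29,0xbb,0xd8,0x88,0x7a,0x93}
#1 dst[0x07+4] := {0xc2,0x29,0xbb,0xd8}
#2 dst[0x04+3] := {0x88,0x7a,0x93}
#3 dst[0x01+2] := {0x29,0xbb}
#4 dst[0x0c+2] := {0xc2,0x29}
#5 dst[0x01+2] := {0x7a,0x93}
query mem[0x02]=0x93, mem[0x0a]=0xd8, mem[0x23]=0x7a, mem[0x19]=0x7a, mem[0x08]=0x29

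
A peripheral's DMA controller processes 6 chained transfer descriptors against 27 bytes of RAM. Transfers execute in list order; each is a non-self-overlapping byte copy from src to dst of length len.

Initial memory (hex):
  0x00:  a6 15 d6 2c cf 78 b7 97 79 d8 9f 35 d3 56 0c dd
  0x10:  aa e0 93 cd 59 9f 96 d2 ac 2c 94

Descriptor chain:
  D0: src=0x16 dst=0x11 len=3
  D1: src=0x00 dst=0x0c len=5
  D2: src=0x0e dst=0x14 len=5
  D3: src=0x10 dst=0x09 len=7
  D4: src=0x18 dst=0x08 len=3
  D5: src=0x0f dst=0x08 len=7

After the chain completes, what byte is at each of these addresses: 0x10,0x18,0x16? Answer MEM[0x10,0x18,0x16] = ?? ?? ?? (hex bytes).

MEM[0x10,0x18,0x16] = cf d2 cf

#0 dst[0x11+3] := {0x96,0xd2,0xac}
#1 dst[0x0c+5] := {0xa6,0x15,0xd6,0x2c,0xcf}
#2 dst[0x14+5] := {0xd6,0x2c,0xcf,0x96,0xd2}
#3 dst[0x09+7] := {0xcf,0x96,0xd2,0xac,0xd6,0x2c,0xcf}
#4 dst[0x08+3] := {0xd2,0x2c,0x94}
#5 dst[0x08+7] := {0xcf,0xcf,0x96,0xd2,0xac,0xd6,0x2c}
query mem[0x10]=0xcf, mem[0x18]=0xd2, mem[0x16]=0xcf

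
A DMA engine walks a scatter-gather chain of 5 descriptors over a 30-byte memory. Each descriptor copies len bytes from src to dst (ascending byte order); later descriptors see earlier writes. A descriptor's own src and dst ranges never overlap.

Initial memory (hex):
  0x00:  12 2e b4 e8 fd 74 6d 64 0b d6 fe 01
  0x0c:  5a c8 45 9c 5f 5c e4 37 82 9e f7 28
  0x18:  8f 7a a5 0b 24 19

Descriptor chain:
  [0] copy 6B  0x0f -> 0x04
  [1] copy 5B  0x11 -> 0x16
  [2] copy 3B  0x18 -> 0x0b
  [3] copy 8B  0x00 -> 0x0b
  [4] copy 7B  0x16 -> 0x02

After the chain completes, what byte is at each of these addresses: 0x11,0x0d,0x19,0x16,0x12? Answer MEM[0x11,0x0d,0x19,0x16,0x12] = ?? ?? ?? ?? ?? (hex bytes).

MEM[0x11,0x0d,0x19,0x16,0x12] = 5c b4 82 5c e4

D0: mem[0x04..0x09] <- [9c 5f 5c e4 37 82]
D1: mem[0x16..0x1a] <- [5c e4 37 82 9e]
D2: mem[0x0b..0x0d] <- [37 82 9e]
D3: mem[0x0b..0x12] <- [12 2e b4 e8 9c 5f 5c e4]
D4: mem[0x02..0x08] <- [5c e4 37 82 9e 0b 24]
query mem[0x11]=0x5c, mem[0x0d]=0xb4, mem[0x19]=0x82, mem[0x16]=0x5c, mem[0x12]=0xe4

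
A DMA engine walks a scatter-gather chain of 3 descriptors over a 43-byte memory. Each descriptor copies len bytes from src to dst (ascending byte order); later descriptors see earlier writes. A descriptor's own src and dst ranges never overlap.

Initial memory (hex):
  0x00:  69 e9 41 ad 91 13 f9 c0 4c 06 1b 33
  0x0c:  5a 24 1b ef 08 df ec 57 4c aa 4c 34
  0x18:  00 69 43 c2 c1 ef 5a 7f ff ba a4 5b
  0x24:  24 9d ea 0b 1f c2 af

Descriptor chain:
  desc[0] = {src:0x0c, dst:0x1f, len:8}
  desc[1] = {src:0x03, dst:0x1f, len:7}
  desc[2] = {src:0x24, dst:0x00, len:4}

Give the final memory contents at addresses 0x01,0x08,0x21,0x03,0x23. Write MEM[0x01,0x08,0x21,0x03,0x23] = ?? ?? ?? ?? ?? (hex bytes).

#0 dst[0x1f+8] := {0x5a,0x24,0x1b,0xef,0x08,0xdf,0xec,0x57}
#1 dst[0x1f+7] := {0xad,0x91,0x13,0xf9,0xc0,0x4c,0x06}
#2 dst[0x00+4] := {0x4c,0x06,0x57,0x0b}
query mem[0x01]=0x06, mem[0x08]=0x4c, mem[0x21]=0x13, mem[0x03]=0x0b, mem[0x23]=0xc0

MEM[0x01,0x08,0x21,0x03,0x23] = 06 4c 13 0b c0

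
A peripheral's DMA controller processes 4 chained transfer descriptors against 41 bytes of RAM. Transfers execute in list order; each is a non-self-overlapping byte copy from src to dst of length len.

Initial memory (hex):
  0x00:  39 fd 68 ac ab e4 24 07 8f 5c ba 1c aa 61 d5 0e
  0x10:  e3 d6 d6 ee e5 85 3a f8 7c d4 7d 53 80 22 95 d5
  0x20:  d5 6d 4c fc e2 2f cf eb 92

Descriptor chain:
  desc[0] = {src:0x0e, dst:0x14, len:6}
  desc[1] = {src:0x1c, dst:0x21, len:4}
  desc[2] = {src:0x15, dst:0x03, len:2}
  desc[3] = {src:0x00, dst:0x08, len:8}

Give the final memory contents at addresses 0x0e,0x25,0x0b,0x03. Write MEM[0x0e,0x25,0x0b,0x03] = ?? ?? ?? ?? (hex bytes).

#0 dst[0x14+6] := {0xd5,0x0e,0xe3,0xd6,0xd6,0xee}
#1 dst[0x21+4] := {0x80,0x22,0x95,0xd5}
#2 dst[0x03+2] := {0x0e,0xe3}
#3 dst[0x08+8] := {0x39,0xfd,0x68,0x0e,0xe3,0xe4,0x24,0x07}
query mem[0x0e]=0x24, mem[0x25]=0x2f, mem[0x0b]=0x0e, mem[0x03]=0x0e

MEM[0x0e,0x25,0x0b,0x03] = 24 2f 0e 0e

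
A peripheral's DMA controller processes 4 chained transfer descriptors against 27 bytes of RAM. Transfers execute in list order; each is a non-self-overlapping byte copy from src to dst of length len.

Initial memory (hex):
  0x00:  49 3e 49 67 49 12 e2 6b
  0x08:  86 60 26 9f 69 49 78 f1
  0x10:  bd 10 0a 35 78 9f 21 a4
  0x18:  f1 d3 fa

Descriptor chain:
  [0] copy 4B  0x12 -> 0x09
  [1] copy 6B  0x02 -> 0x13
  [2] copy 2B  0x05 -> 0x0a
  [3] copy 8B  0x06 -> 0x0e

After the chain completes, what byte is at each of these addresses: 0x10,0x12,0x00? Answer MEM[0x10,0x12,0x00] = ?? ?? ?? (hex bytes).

D0: mem[0x09..0x0c] <- [0a 35 78 9f]
D1: mem[0x13..0x18] <- [49 67 49 12 e2 6b]
D2: mem[0x0a..0x0b] <- [12 e2]
D3: mem[0x0e..0x15] <- [e2 6b 86 0a 12 e2 9f 49]
query mem[0x10]=0x86, mem[0x12]=0x12, mem[0x00]=0x49

MEM[0x10,0x12,0x00] = 86 12 49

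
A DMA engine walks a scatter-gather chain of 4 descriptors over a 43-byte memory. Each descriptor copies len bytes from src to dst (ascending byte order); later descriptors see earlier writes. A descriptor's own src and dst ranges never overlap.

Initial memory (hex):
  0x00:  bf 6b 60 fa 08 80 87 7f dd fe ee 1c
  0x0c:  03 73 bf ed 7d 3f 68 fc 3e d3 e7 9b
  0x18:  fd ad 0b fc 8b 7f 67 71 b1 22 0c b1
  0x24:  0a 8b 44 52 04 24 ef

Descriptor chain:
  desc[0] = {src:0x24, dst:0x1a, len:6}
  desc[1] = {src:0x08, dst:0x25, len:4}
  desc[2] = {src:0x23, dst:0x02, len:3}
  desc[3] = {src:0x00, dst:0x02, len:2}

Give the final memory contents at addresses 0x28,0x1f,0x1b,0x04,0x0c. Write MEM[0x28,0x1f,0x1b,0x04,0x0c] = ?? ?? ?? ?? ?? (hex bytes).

MEM[0x28,0x1f,0x1b,0x04,0x0c] = 1c 24 8b dd 03

D0: mem[0x1a..0x1f] <- [0a 8b 44 52 04 24]
D1: mem[0x25..0x28] <- [dd fe ee 1c]
D2: mem[0x02..0x04] <- [b1 0a dd]
D3: mem[0x02..0x03] <- [bf 6b]
query mem[0x28]=0x1c, mem[0x1f]=0x24, mem[0x1b]=0x8b, mem[0x04]=0xdd, mem[0x0c]=0x03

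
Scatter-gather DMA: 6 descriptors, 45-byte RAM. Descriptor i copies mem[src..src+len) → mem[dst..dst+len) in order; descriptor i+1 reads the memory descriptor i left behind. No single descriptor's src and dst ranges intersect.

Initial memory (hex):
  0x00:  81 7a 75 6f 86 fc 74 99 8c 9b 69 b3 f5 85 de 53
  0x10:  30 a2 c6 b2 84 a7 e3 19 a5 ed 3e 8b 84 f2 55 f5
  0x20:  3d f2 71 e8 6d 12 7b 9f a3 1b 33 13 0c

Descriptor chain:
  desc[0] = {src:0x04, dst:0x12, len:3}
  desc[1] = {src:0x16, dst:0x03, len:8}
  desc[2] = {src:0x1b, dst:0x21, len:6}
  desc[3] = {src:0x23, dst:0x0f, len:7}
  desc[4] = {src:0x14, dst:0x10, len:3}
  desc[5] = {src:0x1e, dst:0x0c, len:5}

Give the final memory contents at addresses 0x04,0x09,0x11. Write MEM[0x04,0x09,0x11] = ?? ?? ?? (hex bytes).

  after D0: wrote 3B at 0x12 = 86fc74
  after D1: wrote 8B at 0x03 = e319a5ed3e8b84f2
  after D2: wrote 6B at 0x21 = 8b84f255f53d
  after D3: wrote 7B at 0x0f = f255f53d9fa31b
  after D4: wrote 3B at 0x10 = a31be3
  after D5: wrote 5B at 0x0c = 55f53d8b84
query mem[0x04]=0x19, mem[0x09]=0x84, mem[0x11]=0x1b

MEM[0x04,0x09,0x11] = 19 84 1b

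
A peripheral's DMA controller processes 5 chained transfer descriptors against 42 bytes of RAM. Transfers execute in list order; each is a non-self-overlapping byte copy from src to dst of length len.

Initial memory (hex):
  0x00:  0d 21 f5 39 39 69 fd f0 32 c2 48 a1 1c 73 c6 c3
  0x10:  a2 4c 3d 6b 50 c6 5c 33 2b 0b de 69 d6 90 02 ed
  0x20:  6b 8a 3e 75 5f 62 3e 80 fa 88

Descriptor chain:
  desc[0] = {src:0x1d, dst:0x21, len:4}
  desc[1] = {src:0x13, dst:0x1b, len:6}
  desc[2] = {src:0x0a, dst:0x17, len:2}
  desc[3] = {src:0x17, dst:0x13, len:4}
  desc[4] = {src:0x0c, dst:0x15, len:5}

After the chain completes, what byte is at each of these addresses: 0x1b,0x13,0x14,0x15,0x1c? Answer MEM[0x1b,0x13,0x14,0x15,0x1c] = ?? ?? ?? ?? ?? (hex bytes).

MEM[0x1b,0x13,0x14,0x15,0x1c] = 6b 48 a1 1c 50

D0: mem[0x21..0x24] <- [90 02 ed 6b]
D1: mem[0x1b..0x20] <- [6b 50 c6 5c 33 2b]
D2: mem[0x17..0x18] <- [48 a1]
D3: mem[0x13..0x16] <- [48 a1 0b de]
D4: mem[0x15..0x19] <- [1c 73 c6 c3 a2]
query mem[0x1b]=0x6b, mem[0x13]=0x48, mem[0x14]=0xa1, mem[0x15]=0x1c, mem[0x1c]=0x50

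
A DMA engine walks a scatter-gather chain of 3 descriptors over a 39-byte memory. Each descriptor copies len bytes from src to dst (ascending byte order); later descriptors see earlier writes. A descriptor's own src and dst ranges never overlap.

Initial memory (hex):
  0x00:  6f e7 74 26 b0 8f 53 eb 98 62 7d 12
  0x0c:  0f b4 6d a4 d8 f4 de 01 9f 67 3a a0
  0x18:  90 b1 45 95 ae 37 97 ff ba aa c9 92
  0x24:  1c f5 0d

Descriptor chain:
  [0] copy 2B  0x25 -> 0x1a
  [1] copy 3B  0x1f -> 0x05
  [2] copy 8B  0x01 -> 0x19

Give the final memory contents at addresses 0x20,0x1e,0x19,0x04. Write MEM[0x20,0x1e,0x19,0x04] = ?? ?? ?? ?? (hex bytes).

D0: mem[0x1a..0x1b] <- [f5 0d]
D1: mem[0x05..0x07] <- [ff ba aa]
D2: mem[0x19..0x20] <- [e7 74 26 b0 ff ba aa 98]
query mem[0x20]=0x98, mem[0x1e]=0xba, mem[0x19]=0xe7, mem[0x04]=0xb0

MEM[0x20,0x1e,0x19,0x04] = 98 ba e7 b0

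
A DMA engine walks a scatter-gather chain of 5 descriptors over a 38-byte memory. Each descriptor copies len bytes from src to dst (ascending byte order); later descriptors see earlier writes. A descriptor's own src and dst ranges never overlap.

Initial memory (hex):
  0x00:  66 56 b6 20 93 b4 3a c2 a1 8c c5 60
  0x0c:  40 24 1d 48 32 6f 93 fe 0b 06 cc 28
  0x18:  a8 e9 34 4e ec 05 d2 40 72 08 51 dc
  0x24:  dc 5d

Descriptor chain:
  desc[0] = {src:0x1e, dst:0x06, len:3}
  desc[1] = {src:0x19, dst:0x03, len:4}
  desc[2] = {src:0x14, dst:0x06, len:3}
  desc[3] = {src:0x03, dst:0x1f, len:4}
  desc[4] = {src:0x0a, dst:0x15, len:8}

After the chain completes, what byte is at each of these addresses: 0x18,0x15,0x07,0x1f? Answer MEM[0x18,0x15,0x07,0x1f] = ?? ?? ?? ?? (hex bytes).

#0 dst[0x06+3] := {0xd2,0x40,0x72}
#1 dst[0x03+4] := {0xe9,0x34,0x4e,0xec}
#2 dst[0x06+3] := {0x0b,0x06,0xcc}
#3 dst[0x1f+4] := {0xe9,0x34,0x4e,0x0b}
#4 dst[0x15+8] := {0xc5,0x60,0x40,0x24,0x1d,0x48,0x32,0x6f}
query mem[0x18]=0x24, mem[0x15]=0xc5, mem[0x07]=0x06, mem[0x1f]=0xe9

MEM[0x18,0x15,0x07,0x1f] = 24 c5 06 e9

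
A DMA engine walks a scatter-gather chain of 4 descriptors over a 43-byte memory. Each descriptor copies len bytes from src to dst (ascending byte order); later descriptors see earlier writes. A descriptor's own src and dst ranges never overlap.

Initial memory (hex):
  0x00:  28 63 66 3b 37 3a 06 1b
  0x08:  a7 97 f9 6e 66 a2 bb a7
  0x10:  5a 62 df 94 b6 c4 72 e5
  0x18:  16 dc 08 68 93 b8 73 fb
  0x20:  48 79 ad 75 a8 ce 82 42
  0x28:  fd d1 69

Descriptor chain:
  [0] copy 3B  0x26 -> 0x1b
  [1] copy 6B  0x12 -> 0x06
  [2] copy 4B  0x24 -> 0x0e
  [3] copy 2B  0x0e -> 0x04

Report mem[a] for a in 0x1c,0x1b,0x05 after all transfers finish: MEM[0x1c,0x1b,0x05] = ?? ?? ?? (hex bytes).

MEM[0x1c,0x1b,0x05] = 42 82 ce

[0] 0x26->0x1b len=3 : 82 42 fd
[1] 0x12->0x06 len=6 : df 94 b6 c4 72 e5
[2] 0x24->0x0e len=4 : a8 ce 82 42
[3] 0x0e->0x04 len=2 : a8 ce
query mem[0x1c]=0x42, mem[0x1b]=0x82, mem[0x05]=0xce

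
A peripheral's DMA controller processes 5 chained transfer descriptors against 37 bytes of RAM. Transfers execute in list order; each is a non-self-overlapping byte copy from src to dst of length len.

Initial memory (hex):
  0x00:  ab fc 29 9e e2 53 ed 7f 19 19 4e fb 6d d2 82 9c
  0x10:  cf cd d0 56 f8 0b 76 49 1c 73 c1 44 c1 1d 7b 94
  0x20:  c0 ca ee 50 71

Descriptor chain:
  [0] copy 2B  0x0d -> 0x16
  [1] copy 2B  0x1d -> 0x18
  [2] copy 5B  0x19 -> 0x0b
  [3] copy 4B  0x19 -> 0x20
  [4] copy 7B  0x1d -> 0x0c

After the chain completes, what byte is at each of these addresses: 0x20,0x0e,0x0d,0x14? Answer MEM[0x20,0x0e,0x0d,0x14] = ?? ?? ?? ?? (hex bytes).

MEM[0x20,0x0e,0x0d,0x14] = 7b 94 7b f8

[0] 0x0d->0x16 len=2 : d2 82
[1] 0x1d->0x18 len=2 : 1d 7b
[2] 0x19->0x0b len=5 : 7b c1 44 c1 1d
[3] 0x19->0x20 len=4 : 7b c1 44 c1
[4] 0x1d->0x0c len=7 : 1d 7b 94 7b c1 44 c1
query mem[0x20]=0x7b, mem[0x0e]=0x94, mem[0x0d]=0x7b, mem[0x14]=0xf8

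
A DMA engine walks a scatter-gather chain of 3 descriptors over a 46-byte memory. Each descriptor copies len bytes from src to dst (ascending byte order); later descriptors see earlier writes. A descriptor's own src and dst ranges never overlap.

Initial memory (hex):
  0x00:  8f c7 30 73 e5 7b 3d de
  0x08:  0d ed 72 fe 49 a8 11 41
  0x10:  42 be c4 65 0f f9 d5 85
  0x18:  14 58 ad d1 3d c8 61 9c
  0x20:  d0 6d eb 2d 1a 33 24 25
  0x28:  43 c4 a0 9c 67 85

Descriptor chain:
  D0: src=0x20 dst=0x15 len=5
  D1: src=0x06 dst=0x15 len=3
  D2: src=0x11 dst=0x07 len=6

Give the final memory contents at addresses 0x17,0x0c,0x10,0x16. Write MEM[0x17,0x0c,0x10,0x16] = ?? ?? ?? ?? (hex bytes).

MEM[0x17,0x0c,0x10,0x16] = 0d de 42 de

  after D0: wrote 5B at 0x15 = d06deb2d1a
  after D1: wrote 3B at 0x15 = 3dde0d
  after D2: wrote 6B at 0x07 = bec4650f3dde
query mem[0x17]=0x0d, mem[0x0c]=0xde, mem[0x10]=0x42, mem[0x16]=0xde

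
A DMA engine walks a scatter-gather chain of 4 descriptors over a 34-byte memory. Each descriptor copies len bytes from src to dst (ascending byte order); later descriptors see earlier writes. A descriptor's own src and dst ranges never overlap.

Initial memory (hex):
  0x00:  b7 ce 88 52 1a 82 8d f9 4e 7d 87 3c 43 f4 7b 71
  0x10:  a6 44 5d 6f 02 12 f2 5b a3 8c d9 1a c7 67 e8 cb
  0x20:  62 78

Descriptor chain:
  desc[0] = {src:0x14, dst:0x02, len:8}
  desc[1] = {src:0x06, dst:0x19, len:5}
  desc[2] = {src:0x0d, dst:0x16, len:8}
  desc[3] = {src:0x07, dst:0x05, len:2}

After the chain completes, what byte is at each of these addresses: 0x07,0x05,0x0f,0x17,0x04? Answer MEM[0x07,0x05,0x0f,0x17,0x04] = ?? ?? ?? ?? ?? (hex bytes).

MEM[0x07,0x05,0x0f,0x17,0x04] = 8c 8c 71 7b f2

#0 dst[0x02+8] := {0x02,0x12,0xf2,0x5b,0xa3,0x8c,0xd9,0x1a}
#1 dst[0x19+5] := {0xa3,0x8c,0xd9,0x1a,0x87}
#2 dst[0x16+8] := {0xf4,0x7b,0x71,0xa6,0x44,0x5d,0x6f,0x02}
#3 dst[0x05+2] := {0x8c,0xd9}
query mem[0x07]=0x8c, mem[0x05]=0x8c, mem[0x0f]=0x71, mem[0x17]=0x7b, mem[0x04]=0xf2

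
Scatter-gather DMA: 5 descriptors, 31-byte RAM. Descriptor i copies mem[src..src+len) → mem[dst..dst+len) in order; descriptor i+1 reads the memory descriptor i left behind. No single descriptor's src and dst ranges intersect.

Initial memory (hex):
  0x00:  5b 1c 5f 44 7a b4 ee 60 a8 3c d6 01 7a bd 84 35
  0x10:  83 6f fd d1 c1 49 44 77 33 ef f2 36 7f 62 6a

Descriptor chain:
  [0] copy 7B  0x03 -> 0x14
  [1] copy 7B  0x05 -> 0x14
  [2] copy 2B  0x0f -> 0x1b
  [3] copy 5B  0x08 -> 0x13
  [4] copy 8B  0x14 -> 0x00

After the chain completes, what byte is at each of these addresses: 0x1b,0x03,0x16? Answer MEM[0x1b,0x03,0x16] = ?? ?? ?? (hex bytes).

D0: mem[0x14..0x1a] <- [44 7a b4 ee 60 a8 3c]
D1: mem[0x14..0x1a] <- [b4 ee 60 a8 3c d6 01]
D2: mem[0x1b..0x1c] <- [35 83]
D3: mem[0x13..0x17] <- [a8 3c d6 01 7a]
D4: mem[0x00..0x07] <- [3c d6 01 7a 3c d6 01 35]
query mem[0x1b]=0x35, mem[0x03]=0x7a, mem[0x16]=0x01

MEM[0x1b,0x03,0x16] = 35 7a 01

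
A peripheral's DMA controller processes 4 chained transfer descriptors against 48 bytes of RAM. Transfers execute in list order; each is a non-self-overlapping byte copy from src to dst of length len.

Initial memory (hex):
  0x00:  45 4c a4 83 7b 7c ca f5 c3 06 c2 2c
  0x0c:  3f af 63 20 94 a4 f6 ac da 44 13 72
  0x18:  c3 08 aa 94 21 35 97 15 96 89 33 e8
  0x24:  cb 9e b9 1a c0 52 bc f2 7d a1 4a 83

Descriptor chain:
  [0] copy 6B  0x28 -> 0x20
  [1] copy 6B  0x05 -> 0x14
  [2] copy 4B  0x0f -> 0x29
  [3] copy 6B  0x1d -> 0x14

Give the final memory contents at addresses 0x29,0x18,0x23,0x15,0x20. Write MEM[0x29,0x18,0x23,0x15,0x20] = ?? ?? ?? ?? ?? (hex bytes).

#0 dst[0x20+6] := {0xc0,0x52,0xbc,0xf2,0x7d,0xa1}
#1 dst[0x14+6] := {0x7c,0xca,0xf5,0xc3,0x06,0xc2}
#2 dst[0x29+4] := {0x20,0x94,0xa4,0xf6}
#3 dst[0x14+6] := {0x35,0x97,0x15,0xc0,0x52,0xbc}
query mem[0x29]=0x20, mem[0x18]=0x52, mem[0x23]=0xf2, mem[0x15]=0x97, mem[0x20]=0xc0

MEM[0x29,0x18,0x23,0x15,0x20] = 20 52 f2 97 c0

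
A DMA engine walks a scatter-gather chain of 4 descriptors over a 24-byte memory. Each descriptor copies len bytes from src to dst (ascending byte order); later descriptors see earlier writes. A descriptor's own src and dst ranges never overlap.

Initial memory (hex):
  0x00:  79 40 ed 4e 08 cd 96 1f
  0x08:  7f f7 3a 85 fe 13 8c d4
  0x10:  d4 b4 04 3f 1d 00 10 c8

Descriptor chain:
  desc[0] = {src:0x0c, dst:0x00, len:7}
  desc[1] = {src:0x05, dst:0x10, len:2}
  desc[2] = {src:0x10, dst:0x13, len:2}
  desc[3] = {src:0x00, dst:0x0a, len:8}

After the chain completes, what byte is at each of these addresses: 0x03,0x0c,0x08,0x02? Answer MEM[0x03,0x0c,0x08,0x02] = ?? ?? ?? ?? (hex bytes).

[0] 0x0c->0x00 len=7 : fe 13 8c d4 d4 b4 04
[1] 0x05->0x10 len=2 : b4 04
[2] 0x10->0x13 len=2 : b4 04
[3] 0x00->0x0a len=8 : fe 13 8c d4 d4 b4 04 1f
query mem[0x03]=0xd4, mem[0x0c]=0x8c, mem[0x08]=0x7f, mem[0x02]=0x8c

MEM[0x03,0x0c,0x08,0x02] = d4 8c 7f 8c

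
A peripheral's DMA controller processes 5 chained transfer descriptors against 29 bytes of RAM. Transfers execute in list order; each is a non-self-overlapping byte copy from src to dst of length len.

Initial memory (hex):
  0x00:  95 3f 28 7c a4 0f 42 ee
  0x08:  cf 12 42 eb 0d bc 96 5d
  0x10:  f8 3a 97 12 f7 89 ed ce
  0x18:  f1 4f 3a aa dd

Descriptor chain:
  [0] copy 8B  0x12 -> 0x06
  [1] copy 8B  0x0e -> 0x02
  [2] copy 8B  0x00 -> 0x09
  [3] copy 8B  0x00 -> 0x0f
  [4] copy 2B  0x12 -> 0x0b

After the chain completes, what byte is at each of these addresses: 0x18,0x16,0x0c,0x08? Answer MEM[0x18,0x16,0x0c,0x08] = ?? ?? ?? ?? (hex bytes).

MEM[0x18,0x16,0x0c,0x08] = f1 12 f8 f7

  after D0: wrote 8B at 0x06 = 9712f789edcef14f
  after D1: wrote 8B at 0x02 = 965df83a9712f789
  after D2: wrote 8B at 0x09 = 953f965df83a9712
  after D3: wrote 8B at 0x0f = 953f965df83a9712
  after D4: wrote 2B at 0x0b = 5df8
query mem[0x18]=0xf1, mem[0x16]=0x12, mem[0x0c]=0xf8, mem[0x08]=0xf7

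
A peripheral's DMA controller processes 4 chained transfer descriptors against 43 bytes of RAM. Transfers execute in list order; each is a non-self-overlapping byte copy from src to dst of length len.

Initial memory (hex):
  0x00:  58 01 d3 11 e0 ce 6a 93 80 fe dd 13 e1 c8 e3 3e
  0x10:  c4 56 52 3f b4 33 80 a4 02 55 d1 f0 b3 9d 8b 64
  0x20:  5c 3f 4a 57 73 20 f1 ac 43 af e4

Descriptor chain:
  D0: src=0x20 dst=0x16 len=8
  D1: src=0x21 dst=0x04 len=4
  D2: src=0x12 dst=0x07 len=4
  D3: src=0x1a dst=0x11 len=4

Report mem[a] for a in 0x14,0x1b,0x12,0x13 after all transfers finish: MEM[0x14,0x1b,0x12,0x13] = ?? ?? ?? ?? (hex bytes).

D0: mem[0x16..0x1d] <- [5c 3f 4a 57 73 20 f1 ac]
D1: mem[0x04..0x07] <- [3f 4a 57 73]
D2: mem[0x07..0x0a] <- [52 3f b4 33]
D3: mem[0x11..0x14] <- [73 20 f1 ac]
query mem[0x14]=0xac, mem[0x1b]=0x20, mem[0x12]=0x20, mem[0x13]=0xf1

MEM[0x14,0x1b,0x12,0x13] = ac 20 20 f1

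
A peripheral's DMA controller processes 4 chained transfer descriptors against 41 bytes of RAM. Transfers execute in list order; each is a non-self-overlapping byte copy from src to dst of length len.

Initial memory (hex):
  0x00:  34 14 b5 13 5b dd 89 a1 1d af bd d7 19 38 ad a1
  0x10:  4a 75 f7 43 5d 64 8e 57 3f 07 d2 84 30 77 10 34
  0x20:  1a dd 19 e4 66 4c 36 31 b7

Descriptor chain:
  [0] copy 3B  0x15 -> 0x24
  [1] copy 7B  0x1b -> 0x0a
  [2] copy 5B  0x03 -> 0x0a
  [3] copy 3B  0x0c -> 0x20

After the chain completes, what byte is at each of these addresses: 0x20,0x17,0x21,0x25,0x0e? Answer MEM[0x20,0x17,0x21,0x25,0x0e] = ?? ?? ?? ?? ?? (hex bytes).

D0: mem[0x24..0x26] <- [64 8e 57]
D1: mem[0x0a..0x10] <- [84 30 77 10 34 1a dd]
D2: mem[0x0a..0x0e] <- [13 5b dd 89 a1]
D3: mem[0x20..0x22] <- [dd 89 a1]
query mem[0x20]=0xdd, mem[0x17]=0x57, mem[0x21]=0x89, mem[0x25]=0x8e, mem[0x0e]=0xa1

MEM[0x20,0x17,0x21,0x25,0x0e] = dd 57 89 8e a1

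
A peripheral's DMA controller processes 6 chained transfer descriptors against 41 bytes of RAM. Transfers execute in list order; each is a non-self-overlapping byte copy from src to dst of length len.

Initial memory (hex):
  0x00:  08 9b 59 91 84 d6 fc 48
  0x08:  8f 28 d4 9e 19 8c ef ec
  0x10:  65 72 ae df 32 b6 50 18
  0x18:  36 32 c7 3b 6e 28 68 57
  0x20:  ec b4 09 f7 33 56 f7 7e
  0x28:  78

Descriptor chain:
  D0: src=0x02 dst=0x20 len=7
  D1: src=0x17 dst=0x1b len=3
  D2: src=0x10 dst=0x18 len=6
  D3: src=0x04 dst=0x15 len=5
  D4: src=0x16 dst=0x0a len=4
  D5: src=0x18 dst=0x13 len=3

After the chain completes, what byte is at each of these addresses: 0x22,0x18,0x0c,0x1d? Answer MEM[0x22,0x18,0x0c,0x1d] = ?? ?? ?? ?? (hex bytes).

[0] 0x02->0x20 len=7 : 59 91 84 d6 fc 48 8f
[1] 0x17->0x1b len=3 : 18 36 32
[2] 0x10->0x18 len=6 : 65 72 ae df 32 b6
[3] 0x04->0x15 len=5 : 84 d6 fc 48 8f
[4] 0x16->0x0a len=4 : d6 fc 48 8f
[5] 0x18->0x13 len=3 : 48 8f ae
query mem[0x22]=0x84, mem[0x18]=0x48, mem[0x0c]=0x48, mem[0x1d]=0xb6

MEM[0x22,0x18,0x0c,0x1d] = 84 48 48 b6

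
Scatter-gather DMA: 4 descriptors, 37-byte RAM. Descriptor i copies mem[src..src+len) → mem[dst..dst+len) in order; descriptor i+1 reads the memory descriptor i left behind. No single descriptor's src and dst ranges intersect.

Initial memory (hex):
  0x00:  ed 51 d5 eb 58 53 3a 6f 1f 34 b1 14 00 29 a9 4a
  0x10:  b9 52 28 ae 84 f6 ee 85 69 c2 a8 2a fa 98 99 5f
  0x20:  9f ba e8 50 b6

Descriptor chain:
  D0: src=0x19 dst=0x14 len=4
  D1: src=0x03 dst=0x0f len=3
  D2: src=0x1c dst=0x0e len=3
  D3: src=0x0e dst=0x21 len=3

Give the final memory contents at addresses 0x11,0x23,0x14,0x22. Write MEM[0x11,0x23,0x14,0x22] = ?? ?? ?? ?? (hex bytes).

MEM[0x11,0x23,0x14,0x22] = 53 99 c2 98

[0] 0x19->0x14 len=4 : c2 a8 2a fa
[1] 0x03->0x0f len=3 : eb 58 53
[2] 0x1c->0x0e len=3 : fa 98 99
[3] 0x0e->0x21 len=3 : fa 98 99
query mem[0x11]=0x53, mem[0x23]=0x99, mem[0x14]=0xc2, mem[0x22]=0x98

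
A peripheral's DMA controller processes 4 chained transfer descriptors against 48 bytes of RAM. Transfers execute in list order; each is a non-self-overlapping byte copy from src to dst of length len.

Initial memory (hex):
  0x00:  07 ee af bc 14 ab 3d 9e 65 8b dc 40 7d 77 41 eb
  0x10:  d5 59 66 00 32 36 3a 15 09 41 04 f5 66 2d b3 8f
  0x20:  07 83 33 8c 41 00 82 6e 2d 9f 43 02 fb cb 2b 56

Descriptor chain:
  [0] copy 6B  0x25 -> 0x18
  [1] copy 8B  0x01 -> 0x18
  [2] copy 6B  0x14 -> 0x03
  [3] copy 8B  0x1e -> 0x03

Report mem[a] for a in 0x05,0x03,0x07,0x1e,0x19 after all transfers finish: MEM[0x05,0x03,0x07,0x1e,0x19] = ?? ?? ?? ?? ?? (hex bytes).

MEM[0x05,0x03,0x07,0x1e,0x19] = 07 9e 33 9e af

  after D0: wrote 6B at 0x18 = 00826e2d9f43
  after D1: wrote 8B at 0x18 = eeafbc14ab3d9e65
  after D2: wrote 6B at 0x03 = 32363a15eeaf
  after D3: wrote 8B at 0x03 = 9e650783338c4100
query mem[0x05]=0x07, mem[0x03]=0x9e, mem[0x07]=0x33, mem[0x1e]=0x9e, mem[0x19]=0xaf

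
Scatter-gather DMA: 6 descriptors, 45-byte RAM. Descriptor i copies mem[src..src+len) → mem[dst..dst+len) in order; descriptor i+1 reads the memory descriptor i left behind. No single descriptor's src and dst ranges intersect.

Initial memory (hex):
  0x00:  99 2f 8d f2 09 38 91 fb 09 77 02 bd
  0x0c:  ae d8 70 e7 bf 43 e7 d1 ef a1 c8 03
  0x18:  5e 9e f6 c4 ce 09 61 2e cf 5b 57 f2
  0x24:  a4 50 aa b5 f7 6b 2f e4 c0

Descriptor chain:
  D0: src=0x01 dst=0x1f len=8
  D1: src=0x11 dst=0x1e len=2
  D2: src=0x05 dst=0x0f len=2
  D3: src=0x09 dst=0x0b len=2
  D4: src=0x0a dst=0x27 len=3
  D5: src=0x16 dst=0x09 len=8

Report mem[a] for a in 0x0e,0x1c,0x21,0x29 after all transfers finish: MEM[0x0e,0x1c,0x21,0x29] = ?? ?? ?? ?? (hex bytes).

[0] 0x01->0x1f len=8 : 2f 8d f2 09 38 91 fb 09
[1] 0x11->0x1e len=2 : 43 e7
[2] 0x05->0x0f len=2 : 38 91
[3] 0x09->0x0b len=2 : 77 02
[4] 0x0a->0x27 len=3 : 02 77 02
[5] 0x16->0x09 len=8 : c8 03 5e 9e f6 c4 ce 09
query mem[0x0e]=0xc4, mem[0x1c]=0xce, mem[0x21]=0xf2, mem[0x29]=0x02

MEM[0x0e,0x1c,0x21,0x29] = c4 ce f2 02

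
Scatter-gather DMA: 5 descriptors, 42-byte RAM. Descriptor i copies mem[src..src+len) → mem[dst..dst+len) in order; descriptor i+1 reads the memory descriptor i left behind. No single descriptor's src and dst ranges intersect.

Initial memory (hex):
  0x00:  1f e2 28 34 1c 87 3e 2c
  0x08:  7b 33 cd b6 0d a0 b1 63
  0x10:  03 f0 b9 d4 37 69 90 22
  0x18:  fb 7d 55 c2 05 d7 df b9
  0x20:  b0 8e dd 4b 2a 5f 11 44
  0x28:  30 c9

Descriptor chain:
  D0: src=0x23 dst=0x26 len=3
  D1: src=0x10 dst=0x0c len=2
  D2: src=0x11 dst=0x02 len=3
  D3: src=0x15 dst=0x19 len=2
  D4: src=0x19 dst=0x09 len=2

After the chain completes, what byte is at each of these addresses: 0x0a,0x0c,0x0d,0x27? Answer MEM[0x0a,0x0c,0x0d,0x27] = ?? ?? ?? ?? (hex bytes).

[0] 0x23->0x26 len=3 : 4b 2a 5f
[1] 0x10->0x0c len=2 : 03 f0
[2] 0x11->0x02 len=3 : f0 b9 d4
[3] 0x15->0x19 len=2 : 69 90
[4] 0x19->0x09 len=2 : 69 90
query mem[0x0a]=0x90, mem[0x0c]=0x03, mem[0x0d]=0xf0, mem[0x27]=0x2a

MEM[0x0a,0x0c,0x0d,0x27] = 90 03 f0 2a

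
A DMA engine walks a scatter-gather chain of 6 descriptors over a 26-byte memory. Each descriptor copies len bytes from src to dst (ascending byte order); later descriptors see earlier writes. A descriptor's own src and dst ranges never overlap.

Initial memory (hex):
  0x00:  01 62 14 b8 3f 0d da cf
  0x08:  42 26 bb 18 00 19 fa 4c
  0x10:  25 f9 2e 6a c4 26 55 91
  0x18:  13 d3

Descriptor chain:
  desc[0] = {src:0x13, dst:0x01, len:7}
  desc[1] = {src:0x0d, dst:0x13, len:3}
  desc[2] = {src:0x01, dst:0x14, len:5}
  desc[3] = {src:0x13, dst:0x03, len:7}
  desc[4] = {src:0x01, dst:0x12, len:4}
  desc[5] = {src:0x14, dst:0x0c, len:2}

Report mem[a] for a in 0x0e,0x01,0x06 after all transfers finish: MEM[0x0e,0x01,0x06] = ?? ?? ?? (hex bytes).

MEM[0x0e,0x01,0x06] = fa 6a 26

D0: mem[0x01..0x07] <- [6a c4 26 55 91 13 d3]
D1: mem[0x13..0x15] <- [19 fa 4c]
D2: mem[0x14..0x18] <- [6a c4 26 55 91]
D3: mem[0x03..0x09] <- [19 6a c4 26 55 91 d3]
D4: mem[0x12..0x15] <- [6a c4 19 6a]
D5: mem[0x0c..0x0d] <- [19 6a]
query mem[0x0e]=0xfa, mem[0x01]=0x6a, mem[0x06]=0x26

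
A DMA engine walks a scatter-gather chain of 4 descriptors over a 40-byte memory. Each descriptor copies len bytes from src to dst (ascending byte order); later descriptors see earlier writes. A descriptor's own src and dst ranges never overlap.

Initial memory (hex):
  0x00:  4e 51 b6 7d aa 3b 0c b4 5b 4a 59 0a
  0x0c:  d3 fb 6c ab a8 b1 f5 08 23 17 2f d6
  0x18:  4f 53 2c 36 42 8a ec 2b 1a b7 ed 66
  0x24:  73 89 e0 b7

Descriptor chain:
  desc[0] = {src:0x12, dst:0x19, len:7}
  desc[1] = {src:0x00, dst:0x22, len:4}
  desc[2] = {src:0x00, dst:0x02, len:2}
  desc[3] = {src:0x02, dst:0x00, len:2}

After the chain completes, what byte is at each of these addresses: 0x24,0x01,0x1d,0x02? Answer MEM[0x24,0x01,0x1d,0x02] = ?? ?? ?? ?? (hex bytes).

D0: mem[0x19..0x1f] <- [f5 08 23 17 2f d6 4f]
D1: mem[0x22..0x25] <- [4e 51 b6 7d]
D2: mem[0x02..0x03] <- [4e 51]
D3: mem[0x00..0x01] <- [4e 51]
query mem[0x24]=0xb6, mem[0x01]=0x51, mem[0x1d]=0x2f, mem[0x02]=0x4e

MEM[0x24,0x01,0x1d,0x02] = b6 51 2f 4e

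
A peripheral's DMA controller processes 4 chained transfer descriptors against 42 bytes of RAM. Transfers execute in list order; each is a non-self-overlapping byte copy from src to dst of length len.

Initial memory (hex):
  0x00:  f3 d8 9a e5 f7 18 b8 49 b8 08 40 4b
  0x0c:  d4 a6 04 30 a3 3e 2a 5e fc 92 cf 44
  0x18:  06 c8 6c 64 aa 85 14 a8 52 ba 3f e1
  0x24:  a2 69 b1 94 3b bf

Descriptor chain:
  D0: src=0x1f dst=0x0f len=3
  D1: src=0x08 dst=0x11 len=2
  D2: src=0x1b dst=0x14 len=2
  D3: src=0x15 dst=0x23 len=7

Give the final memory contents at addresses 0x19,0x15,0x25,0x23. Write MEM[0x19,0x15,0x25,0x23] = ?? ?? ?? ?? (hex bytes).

MEM[0x19,0x15,0x25,0x23] = c8 aa 44 aa

[0] 0x1f->0x0f len=3 : a8 52 ba
[1] 0x08->0x11 len=2 : b8 08
[2] 0x1b->0x14 len=2 : 64 aa
[3] 0x15->0x23 len=7 : aa cf 44 06 c8 6c 64
query mem[0x19]=0xc8, mem[0x15]=0xaa, mem[0x25]=0x44, mem[0x23]=0xaa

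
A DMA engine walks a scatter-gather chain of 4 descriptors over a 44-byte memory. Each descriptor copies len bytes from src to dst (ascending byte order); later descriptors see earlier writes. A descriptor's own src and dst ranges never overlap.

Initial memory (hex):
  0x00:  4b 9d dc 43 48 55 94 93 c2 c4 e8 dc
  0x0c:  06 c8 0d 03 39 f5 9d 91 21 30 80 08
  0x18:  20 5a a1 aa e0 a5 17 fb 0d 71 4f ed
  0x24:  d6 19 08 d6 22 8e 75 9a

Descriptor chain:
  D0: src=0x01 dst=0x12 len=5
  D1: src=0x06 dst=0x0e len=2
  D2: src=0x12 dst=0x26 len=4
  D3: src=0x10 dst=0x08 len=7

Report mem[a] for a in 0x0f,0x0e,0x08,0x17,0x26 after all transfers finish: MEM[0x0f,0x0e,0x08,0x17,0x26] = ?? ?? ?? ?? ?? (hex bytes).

[0] 0x01->0x12 len=5 : 9d dc 43 48 55
[1] 0x06->0x0e len=2 : 94 93
[2] 0x12->0x26 len=4 : 9d dc 43 48
[3] 0x10->0x08 len=7 : 39 f5 9d dc 43 48 55
query mem[0x0f]=0x93, mem[0x0e]=0x55, mem[0x08]=0x39, mem[0x17]=0x08, mem[0x26]=0x9d

MEM[0x0f,0x0e,0x08,0x17,0x26] = 93 55 39 08 9d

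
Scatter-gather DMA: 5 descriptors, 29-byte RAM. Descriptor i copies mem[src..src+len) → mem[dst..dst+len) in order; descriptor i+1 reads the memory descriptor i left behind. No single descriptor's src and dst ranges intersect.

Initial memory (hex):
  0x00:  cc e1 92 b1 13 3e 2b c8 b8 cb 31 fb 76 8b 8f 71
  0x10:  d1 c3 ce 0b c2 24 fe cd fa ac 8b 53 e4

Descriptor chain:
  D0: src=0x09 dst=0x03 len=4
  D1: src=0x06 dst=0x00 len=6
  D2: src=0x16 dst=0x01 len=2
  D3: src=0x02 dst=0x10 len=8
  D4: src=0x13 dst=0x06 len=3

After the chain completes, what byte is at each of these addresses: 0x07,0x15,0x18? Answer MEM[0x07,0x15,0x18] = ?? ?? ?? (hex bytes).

MEM[0x07,0x15,0x18] = 76 c8 fa

  after D0: wrote 4B at 0x03 = cb31fb76
  after D1: wrote 6B at 0x00 = 76c8b8cb31fb
  after D2: wrote 2B at 0x01 = fecd
  after D3: wrote 8B at 0x10 = cdcb31fb76c8b8cb
  after D4: wrote 3B at 0x06 = fb76c8
query mem[0x07]=0x76, mem[0x15]=0xc8, mem[0x18]=0xfa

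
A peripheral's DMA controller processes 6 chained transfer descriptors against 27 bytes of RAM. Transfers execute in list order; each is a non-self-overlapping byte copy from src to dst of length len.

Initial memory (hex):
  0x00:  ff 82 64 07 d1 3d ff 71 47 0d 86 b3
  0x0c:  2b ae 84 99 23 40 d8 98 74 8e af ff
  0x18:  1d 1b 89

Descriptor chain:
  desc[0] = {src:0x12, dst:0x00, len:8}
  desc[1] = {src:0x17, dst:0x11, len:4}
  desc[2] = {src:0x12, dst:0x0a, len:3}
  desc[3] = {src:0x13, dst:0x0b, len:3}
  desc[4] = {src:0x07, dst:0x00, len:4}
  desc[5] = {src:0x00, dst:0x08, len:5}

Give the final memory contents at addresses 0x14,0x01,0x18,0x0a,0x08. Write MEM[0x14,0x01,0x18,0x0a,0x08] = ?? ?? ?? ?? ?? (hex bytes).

  after D0: wrote 8B at 0x00 = d898748eafff1d1b
  after D1: wrote 4B at 0x11 = ff1d1b89
  after D2: wrote 3B at 0x0a = 1d1b89
  after D3: wrote 3B at 0x0b = 1b898e
  after D4: wrote 4B at 0x00 = 1b470d1d
  after D5: wrote 5B at 0x08 = 1b470d1daf
query mem[0x14]=0x89, mem[0x01]=0x47, mem[0x18]=0x1d, mem[0x0a]=0x0d, mem[0x08]=0x1b

MEM[0x14,0x01,0x18,0x0a,0x08] = 89 47 1d 0d 1b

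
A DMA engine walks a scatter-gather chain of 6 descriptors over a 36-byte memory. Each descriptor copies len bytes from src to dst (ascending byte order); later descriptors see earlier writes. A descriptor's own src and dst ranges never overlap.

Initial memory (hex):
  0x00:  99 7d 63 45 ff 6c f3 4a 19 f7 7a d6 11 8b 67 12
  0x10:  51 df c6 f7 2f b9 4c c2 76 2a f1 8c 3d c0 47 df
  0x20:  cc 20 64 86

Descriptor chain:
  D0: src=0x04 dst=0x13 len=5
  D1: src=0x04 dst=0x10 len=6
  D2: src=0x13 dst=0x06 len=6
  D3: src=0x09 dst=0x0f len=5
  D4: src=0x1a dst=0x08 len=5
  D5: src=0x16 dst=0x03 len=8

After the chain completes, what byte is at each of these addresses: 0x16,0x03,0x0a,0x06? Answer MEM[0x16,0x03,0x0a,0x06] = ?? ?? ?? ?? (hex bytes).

MEM[0x16,0x03,0x0a,0x06] = 4a 4a c0 2a

D0: mem[0x13..0x17] <- [ff 6c f3 4a 19]
D1: mem[0x10..0x15] <- [ff 6c f3 4a 19 f7]
D2: mem[0x06..0x0b] <- [4a 19 f7 4a 19 76]
D3: mem[0x0f..0x13] <- [4a 19 76 11 8b]
D4: mem[0x08..0x0c] <- [f1 8c 3d c0 47]
D5: mem[0x03..0x0a] <- [4a 19 76 2a f1 8c 3d c0]
query mem[0x16]=0x4a, mem[0x03]=0x4a, mem[0x0a]=0xc0, mem[0x06]=0x2a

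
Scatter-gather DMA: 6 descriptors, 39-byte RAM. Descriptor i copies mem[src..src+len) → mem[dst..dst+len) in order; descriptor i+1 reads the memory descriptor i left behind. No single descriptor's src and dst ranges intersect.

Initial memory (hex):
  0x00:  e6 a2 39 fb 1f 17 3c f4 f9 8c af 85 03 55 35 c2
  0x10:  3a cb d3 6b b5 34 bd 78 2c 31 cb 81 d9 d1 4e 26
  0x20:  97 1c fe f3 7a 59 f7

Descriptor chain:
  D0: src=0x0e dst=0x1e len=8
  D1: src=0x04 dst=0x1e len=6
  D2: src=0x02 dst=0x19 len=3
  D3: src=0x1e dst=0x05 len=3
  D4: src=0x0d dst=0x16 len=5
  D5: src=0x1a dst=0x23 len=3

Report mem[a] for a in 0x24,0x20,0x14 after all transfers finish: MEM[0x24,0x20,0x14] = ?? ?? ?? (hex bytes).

MEM[0x24,0x20,0x14] = 1f 3c b5

  after D0: wrote 8B at 0x1e = 35c23acbd36bb534
  after D1: wrote 6B at 0x1e = 1f173cf4f98c
  after D2: wrote 3B at 0x19 = 39fb1f
  after D3: wrote 3B at 0x05 = 1f173c
  after D4: wrote 5B at 0x16 = 5535c23acb
  after D5: wrote 3B at 0x23 = cb1fd9
query mem[0x24]=0x1f, mem[0x20]=0x3c, mem[0x14]=0xb5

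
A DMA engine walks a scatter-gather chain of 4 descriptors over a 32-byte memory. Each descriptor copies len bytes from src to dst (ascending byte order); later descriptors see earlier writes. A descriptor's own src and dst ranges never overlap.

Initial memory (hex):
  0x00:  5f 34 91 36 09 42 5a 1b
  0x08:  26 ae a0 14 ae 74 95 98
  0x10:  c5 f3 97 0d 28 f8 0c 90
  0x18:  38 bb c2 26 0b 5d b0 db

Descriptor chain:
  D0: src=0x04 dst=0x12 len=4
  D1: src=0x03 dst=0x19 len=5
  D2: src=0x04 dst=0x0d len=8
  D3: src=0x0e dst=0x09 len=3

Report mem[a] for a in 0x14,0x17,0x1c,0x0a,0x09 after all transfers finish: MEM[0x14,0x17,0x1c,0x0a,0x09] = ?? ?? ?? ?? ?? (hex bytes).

MEM[0x14,0x17,0x1c,0x0a,0x09] = 14 90 5a 5a 42

  after D0: wrote 4B at 0x12 = 09425a1b
  after D1: wrote 5B at 0x19 = 3609425a1b
  after D2: wrote 8B at 0x0d = 09425a1b26aea014
  after D3: wrote 3B at 0x09 = 425a1b
query mem[0x14]=0x14, mem[0x17]=0x90, mem[0x1c]=0x5a, mem[0x0a]=0x5a, mem[0x09]=0x42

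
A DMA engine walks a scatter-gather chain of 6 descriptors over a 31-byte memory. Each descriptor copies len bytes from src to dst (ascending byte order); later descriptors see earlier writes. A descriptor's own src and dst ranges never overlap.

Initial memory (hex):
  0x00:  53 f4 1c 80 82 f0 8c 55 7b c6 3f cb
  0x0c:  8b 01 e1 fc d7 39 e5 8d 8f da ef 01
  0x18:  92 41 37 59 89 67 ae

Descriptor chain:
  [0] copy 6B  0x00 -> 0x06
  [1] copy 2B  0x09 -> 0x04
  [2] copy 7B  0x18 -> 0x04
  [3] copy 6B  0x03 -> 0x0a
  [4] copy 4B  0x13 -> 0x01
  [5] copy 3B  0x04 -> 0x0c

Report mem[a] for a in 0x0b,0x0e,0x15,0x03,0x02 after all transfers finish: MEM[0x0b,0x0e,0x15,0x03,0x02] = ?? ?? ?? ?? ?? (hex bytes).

MEM[0x0b,0x0e,0x15,0x03,0x02] = 92 37 da da 8f

[0] 0x00->0x06 len=6 : 53 f4 1c 80 82 f0
[1] 0x09->0x04 len=2 : 80 82
[2] 0x18->0x04 len=7 : 92 41 37 59 89 67 ae
[3] 0x03->0x0a len=6 : 80 92 41 37 59 89
[4] 0x13->0x01 len=4 : 8d 8f da ef
[5] 0x04->0x0c len=3 : ef 41 37
query mem[0x0b]=0x92, mem[0x0e]=0x37, mem[0x15]=0xda, mem[0x03]=0xda, mem[0x02]=0x8f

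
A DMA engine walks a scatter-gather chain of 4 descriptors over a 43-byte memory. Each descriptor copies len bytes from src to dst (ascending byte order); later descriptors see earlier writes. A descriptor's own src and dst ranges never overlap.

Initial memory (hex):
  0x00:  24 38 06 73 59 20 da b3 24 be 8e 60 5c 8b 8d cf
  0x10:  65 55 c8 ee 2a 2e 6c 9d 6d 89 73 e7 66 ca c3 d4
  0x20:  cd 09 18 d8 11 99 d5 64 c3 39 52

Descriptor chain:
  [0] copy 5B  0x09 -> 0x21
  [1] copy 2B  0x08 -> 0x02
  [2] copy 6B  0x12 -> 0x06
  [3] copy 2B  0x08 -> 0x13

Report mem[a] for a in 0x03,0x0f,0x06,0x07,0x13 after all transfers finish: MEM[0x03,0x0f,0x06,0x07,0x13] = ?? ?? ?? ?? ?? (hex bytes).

MEM[0x03,0x0f,0x06,0x07,0x13] = be cf c8 ee 2a

  after D0: wrote 5B at 0x21 = be8e605c8b
  after D1: wrote 2B at 0x02 = 24be
  after D2: wrote 6B at 0x06 = c8ee2a2e6c9d
  after D3: wrote 2B at 0x13 = 2a2e
query mem[0x03]=0xbe, mem[0x0f]=0xcf, mem[0x06]=0xc8, mem[0x07]=0xee, mem[0x13]=0x2a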